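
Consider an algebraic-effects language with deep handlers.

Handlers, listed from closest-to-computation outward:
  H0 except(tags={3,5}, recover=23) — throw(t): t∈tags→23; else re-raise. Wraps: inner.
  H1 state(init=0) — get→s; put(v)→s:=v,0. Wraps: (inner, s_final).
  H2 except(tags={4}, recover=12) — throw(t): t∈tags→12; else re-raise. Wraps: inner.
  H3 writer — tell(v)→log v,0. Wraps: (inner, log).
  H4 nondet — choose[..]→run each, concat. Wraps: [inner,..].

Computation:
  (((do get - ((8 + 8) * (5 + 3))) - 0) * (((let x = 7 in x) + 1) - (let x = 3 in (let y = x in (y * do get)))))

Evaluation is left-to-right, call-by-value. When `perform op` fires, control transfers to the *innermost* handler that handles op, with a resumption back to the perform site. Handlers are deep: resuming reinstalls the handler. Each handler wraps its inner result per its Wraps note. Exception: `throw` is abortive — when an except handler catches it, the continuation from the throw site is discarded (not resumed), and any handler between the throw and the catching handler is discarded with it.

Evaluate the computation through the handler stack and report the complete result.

Answer: [((-1024, 0), ())]

Step-by-step:
get @ H1 ⇒ 0
get @ H1 ⇒ 0
H0 returns -1024
H1 returns (-1024, 0)
H2 returns (-1024, 0)
H3 returns ((-1024, 0), ())
H4 returns [((-1024, 0), ())]
= [((-1024, 0), ())]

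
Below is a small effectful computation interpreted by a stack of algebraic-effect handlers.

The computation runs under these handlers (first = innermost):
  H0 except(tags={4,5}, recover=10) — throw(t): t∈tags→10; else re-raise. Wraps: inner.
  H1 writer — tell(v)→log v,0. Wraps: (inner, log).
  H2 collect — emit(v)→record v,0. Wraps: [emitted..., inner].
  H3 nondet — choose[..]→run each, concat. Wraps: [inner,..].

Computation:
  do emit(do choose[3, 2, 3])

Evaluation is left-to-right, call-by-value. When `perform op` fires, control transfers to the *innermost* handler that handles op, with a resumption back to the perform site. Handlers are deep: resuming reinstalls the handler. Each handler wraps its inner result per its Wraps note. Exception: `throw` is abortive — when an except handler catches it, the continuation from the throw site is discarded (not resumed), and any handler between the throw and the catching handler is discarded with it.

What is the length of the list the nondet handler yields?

Answer: 3

Working:
choose[3, 2, 3] @ H3
  branch[0] choose=3:
    emit(3) @ H2 ⇒ out+=3
    H0 returns 0
    H1 returns (0, ())
    H2 returns [3, (0, ())]
    H3 returns [[3, (0, ())]]
  branch[1] choose=2:
    emit(2) @ H2 ⇒ out+=2
    H0 returns 0
    H1 returns (0, ())
    H2 returns [2, (0, ())]
    H3 returns [[2, (0, ())]]
  branch[2] choose=3:
    emit(3) @ H2 ⇒ out+=3
    H0 returns 0
    H1 returns (0, ())
    H2 returns [3, (0, ())]
    H3 returns [[3, (0, ())]]
= [[3, (0, ())], [2, (0, ())], [3, (0, ())]]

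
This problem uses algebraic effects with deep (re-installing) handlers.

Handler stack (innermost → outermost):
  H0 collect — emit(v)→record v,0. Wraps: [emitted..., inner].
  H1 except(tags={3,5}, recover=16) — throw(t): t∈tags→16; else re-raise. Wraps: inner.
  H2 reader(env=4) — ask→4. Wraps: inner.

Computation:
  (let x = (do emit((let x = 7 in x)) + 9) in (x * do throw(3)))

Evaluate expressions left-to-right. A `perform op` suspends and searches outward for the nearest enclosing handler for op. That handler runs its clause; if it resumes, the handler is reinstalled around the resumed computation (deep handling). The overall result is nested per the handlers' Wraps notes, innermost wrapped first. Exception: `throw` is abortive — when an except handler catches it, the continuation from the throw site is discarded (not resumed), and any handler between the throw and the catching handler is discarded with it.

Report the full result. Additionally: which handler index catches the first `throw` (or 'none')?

Answer: 16 ; first throw caught by: H1

Working:
emit(7) @ H0 ⇒ out+=7
throw(3) @ H1 caught ⇒ 16
H2 returns 16
= 16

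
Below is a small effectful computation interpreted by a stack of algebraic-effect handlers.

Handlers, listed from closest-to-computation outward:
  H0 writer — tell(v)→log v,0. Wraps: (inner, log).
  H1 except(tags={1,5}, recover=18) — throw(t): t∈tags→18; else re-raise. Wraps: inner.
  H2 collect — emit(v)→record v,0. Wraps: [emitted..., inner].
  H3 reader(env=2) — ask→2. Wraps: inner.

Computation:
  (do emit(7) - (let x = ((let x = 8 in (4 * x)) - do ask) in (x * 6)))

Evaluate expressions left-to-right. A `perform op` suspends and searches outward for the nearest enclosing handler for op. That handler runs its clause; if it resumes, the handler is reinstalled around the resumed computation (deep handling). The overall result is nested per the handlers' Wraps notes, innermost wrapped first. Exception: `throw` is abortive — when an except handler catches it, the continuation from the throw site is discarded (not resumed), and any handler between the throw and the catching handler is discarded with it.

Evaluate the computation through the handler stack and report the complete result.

Step-by-step:
emit(7) @ H2 ⇒ out+=7
ask @ H3 ⇒ 2
H0 returns (-180, ())
H1 returns (-180, ())
H2 returns [7, (-180, ())]
H3 returns [7, (-180, ())]
= [7, (-180, ())]

Answer: [7, (-180, ())]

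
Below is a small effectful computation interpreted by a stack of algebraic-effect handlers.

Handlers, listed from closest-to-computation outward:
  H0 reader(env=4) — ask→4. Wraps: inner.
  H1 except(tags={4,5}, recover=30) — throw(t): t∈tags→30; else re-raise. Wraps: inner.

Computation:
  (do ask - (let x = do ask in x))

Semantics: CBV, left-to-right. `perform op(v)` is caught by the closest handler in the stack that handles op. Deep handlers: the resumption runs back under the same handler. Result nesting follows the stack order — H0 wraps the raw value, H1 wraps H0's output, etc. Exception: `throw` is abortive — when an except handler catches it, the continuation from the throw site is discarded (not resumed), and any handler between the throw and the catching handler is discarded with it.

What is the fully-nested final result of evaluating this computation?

Evaluation trace:
ask @ H0 ⇒ 4
ask @ H0 ⇒ 4
H0 returns 0
H1 returns 0
= 0

Answer: 0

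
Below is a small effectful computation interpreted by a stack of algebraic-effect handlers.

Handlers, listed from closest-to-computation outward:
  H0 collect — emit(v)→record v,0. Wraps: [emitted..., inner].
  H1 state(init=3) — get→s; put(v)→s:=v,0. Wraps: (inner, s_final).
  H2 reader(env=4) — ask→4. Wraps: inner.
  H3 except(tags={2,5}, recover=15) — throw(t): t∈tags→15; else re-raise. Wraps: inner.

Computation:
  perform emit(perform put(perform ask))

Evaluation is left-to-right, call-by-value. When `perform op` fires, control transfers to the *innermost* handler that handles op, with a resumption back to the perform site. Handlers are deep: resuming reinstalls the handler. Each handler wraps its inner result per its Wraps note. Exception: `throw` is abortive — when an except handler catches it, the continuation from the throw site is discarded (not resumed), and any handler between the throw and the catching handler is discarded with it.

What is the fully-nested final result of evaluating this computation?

Answer: ([0, 0], 4)

Step-by-step:
ask @ H2 ⇒ 4
put(4) @ H1 ⇒ s:=4
emit(0) @ H0 ⇒ out+=0
H0 returns [0, 0]
H1 returns ([0, 0], 4)
H2 returns ([0, 0], 4)
H3 returns ([0, 0], 4)
= ([0, 0], 4)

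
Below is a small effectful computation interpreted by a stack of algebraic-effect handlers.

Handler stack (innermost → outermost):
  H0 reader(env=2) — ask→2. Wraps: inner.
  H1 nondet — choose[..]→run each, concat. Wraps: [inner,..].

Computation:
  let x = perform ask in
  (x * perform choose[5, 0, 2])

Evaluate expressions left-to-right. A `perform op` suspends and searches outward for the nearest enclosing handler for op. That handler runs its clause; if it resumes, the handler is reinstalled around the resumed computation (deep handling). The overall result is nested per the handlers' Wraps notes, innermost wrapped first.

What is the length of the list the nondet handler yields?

Answer: 3

Step-by-step:
ask @ H0 ⇒ 2
choose[5, 0, 2] @ H1
  branch[0] choose=5:
    H0 returns 10
    H1 returns [10]
  branch[1] choose=0:
    H0 returns 0
    H1 returns [0]
  branch[2] choose=2:
    H0 returns 4
    H1 returns [4]
= [10, 0, 4]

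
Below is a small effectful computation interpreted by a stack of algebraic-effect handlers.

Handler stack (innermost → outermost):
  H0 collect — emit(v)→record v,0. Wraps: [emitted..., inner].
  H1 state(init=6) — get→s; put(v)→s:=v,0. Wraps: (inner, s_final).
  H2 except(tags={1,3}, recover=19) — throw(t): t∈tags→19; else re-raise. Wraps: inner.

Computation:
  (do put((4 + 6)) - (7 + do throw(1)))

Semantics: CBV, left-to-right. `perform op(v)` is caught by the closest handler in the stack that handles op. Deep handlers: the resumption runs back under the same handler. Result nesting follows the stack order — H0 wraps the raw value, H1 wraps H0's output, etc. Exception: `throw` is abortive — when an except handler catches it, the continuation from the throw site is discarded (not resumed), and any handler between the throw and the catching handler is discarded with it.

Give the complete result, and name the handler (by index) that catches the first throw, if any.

Answer: 19 ; first throw caught by: H2

Working:
put(10) @ H1 ⇒ s:=10
throw(1) @ H2 caught ⇒ 19
= 19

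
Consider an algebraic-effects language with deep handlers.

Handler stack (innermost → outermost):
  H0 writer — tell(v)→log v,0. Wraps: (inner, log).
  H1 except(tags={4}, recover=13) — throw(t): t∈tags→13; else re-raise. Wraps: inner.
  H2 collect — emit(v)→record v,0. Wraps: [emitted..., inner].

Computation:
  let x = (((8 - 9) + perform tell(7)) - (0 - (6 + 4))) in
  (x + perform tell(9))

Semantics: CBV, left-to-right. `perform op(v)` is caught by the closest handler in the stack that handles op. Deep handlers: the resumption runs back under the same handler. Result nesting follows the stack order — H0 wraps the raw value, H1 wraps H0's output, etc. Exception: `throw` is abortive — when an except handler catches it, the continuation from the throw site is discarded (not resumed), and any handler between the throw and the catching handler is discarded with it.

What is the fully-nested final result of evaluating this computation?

Step-by-step:
tell(7) @ H0 ⇒ log+=7
tell(9) @ H0 ⇒ log+=9
H0 returns (9, (7, 9))
H1 returns (9, (7, 9))
H2 returns [(9, (7, 9))]
= [(9, (7, 9))]

Answer: [(9, (7, 9))]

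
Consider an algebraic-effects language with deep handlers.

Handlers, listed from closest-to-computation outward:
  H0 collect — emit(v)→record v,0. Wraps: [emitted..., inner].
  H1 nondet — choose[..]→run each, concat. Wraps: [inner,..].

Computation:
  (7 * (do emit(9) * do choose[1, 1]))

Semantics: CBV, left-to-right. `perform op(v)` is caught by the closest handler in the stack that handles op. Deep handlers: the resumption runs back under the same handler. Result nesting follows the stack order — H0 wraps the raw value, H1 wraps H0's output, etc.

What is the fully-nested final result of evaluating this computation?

Evaluation trace:
emit(9) @ H0 ⇒ out+=9
choose[1, 1] @ H1
  branch[0] choose=1:
    H0 returns [9, 0]
    H1 returns [[9, 0]]
  branch[1] choose=1:
    H0 returns [9, 0]
    H1 returns [[9, 0]]
= [[9, 0], [9, 0]]

Answer: [[9, 0], [9, 0]]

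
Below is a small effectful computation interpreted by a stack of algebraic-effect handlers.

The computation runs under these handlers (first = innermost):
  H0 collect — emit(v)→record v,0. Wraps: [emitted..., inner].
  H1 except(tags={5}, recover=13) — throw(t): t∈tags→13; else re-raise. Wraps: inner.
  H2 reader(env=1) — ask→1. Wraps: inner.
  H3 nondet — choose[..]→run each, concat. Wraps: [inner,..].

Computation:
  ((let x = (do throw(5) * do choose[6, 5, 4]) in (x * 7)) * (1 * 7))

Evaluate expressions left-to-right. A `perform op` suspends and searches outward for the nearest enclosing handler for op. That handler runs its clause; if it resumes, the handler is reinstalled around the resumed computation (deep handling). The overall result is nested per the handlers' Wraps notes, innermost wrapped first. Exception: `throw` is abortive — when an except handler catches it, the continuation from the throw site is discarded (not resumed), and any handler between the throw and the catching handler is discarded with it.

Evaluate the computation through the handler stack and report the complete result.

Answer: [13]

Step-by-step:
throw(5) @ H1 caught ⇒ 13
H2 returns 13
H3 returns [13]
= [13]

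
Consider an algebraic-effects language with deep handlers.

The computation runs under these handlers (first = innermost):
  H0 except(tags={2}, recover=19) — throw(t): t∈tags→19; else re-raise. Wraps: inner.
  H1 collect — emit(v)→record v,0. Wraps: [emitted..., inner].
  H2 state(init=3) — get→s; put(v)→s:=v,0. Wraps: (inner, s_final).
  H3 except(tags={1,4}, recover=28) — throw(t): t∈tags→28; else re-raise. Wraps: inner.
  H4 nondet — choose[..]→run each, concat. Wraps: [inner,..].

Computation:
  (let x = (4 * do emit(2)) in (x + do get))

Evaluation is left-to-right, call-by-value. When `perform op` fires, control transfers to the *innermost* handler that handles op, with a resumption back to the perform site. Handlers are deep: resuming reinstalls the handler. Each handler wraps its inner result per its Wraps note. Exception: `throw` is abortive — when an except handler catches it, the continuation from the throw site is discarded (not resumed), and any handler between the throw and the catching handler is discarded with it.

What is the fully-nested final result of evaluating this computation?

Answer: [([2, 3], 3)]

Working:
emit(2) @ H1 ⇒ out+=2
get @ H2 ⇒ 3
H0 returns 3
H1 returns [2, 3]
H2 returns ([2, 3], 3)
H3 returns ([2, 3], 3)
H4 returns [([2, 3], 3)]
= [([2, 3], 3)]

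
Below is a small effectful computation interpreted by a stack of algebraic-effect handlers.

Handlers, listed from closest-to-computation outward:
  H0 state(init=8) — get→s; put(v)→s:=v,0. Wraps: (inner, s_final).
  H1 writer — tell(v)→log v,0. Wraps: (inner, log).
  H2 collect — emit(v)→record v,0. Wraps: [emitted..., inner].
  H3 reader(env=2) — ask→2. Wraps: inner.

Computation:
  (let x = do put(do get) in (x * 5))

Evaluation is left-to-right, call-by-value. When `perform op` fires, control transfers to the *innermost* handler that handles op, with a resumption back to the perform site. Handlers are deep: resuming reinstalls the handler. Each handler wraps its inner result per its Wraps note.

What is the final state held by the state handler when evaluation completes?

Working:
get @ H0 ⇒ 8
put(8) @ H0 ⇒ s:=8
H0 returns (0, 8)
H1 returns ((0, 8), ())
H2 returns [((0, 8), ())]
H3 returns [((0, 8), ())]
= [((0, 8), ())]

Answer: 8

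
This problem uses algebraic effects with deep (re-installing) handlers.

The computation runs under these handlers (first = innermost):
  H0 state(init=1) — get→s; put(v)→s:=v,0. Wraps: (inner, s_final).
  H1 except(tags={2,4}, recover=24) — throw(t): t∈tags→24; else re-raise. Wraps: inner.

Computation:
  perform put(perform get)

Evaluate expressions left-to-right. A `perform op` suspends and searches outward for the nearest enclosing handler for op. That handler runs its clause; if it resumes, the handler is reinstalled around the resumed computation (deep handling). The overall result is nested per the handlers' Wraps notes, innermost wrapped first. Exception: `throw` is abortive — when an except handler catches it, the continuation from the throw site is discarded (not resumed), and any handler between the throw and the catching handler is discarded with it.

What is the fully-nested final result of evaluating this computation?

Evaluation trace:
get @ H0 ⇒ 1
put(1) @ H0 ⇒ s:=1
H0 returns (0, 1)
H1 returns (0, 1)
= (0, 1)

Answer: (0, 1)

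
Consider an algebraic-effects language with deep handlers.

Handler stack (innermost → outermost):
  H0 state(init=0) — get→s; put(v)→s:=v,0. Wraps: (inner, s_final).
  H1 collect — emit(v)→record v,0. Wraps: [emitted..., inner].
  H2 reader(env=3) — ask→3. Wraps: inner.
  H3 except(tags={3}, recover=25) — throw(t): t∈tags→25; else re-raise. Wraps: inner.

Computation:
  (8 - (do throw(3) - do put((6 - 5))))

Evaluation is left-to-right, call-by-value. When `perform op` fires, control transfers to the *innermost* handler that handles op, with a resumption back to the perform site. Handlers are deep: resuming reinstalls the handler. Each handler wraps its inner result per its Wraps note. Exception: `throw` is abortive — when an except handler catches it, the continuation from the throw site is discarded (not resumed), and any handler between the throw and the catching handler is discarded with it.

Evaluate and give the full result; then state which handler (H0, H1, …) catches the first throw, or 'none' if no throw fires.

Answer: 25 ; first throw caught by: H3

Step-by-step:
throw(3) @ H3 caught ⇒ 25
= 25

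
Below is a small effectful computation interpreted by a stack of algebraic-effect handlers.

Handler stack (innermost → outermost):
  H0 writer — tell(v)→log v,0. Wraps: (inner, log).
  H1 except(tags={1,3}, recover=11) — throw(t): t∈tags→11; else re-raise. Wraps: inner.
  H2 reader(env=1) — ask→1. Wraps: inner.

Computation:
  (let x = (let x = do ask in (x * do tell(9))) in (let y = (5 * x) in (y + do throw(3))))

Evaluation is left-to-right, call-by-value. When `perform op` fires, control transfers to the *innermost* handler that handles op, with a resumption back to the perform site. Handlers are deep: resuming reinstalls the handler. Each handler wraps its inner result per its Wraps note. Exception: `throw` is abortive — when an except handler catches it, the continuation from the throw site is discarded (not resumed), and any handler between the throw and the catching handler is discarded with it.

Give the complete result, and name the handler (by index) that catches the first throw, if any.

Step-by-step:
ask @ H2 ⇒ 1
tell(9) @ H0 ⇒ log+=9
throw(3) @ H1 caught ⇒ 11
H2 returns 11
= 11

Answer: 11 ; first throw caught by: H1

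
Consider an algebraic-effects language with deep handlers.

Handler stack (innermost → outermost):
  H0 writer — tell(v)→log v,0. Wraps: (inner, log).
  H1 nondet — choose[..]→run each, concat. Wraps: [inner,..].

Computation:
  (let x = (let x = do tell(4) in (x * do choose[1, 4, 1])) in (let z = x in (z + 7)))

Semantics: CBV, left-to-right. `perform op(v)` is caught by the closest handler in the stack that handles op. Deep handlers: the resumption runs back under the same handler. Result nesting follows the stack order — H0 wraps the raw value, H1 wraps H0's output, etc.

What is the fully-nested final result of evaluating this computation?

Step-by-step:
tell(4) @ H0 ⇒ log+=4
choose[1, 4, 1] @ H1
  branch[0] choose=1:
    H0 returns (7, (4))
    H1 returns [(7, (4))]
  branch[1] choose=4:
    H0 returns (7, (4))
    H1 returns [(7, (4))]
  branch[2] choose=1:
    H0 returns (7, (4))
    H1 returns [(7, (4))]
= [(7, (4)), (7, (4)), (7, (4))]

Answer: [(7, (4)), (7, (4)), (7, (4))]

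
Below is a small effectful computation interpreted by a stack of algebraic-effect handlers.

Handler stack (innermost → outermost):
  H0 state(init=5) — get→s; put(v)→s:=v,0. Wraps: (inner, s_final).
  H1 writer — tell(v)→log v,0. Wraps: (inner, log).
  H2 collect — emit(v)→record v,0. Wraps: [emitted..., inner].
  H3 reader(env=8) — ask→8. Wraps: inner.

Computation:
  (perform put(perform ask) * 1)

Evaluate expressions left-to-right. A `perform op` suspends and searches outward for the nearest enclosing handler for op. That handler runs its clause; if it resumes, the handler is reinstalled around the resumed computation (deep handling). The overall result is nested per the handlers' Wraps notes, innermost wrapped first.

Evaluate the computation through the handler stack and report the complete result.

Answer: [((0, 8), ())]

Working:
ask @ H3 ⇒ 8
put(8) @ H0 ⇒ s:=8
H0 returns (0, 8)
H1 returns ((0, 8), ())
H2 returns [((0, 8), ())]
H3 returns [((0, 8), ())]
= [((0, 8), ())]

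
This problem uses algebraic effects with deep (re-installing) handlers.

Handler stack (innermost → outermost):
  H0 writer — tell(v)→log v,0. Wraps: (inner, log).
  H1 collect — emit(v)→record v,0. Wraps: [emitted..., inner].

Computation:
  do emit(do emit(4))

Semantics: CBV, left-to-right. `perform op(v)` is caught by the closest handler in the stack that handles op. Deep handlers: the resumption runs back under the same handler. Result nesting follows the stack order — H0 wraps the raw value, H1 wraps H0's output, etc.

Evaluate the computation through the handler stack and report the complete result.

Answer: [4, 0, (0, ())]

Evaluation trace:
emit(4) @ H1 ⇒ out+=4
emit(0) @ H1 ⇒ out+=0
H0 returns (0, ())
H1 returns [4, 0, (0, ())]
= [4, 0, (0, ())]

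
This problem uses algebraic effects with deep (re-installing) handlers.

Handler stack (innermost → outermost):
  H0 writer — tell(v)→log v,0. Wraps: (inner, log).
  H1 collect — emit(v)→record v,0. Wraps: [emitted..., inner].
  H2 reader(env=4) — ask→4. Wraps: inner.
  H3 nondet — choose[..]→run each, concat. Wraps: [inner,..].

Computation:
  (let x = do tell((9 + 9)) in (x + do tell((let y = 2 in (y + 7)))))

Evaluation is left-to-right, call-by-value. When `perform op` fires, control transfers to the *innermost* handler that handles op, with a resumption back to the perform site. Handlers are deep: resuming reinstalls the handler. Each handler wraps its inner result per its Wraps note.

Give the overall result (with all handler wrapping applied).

Answer: [[(0, (18, 9))]]

Evaluation trace:
tell(18) @ H0 ⇒ log+=18
tell(9) @ H0 ⇒ log+=9
H0 returns (0, (18, 9))
H1 returns [(0, (18, 9))]
H2 returns [(0, (18, 9))]
H3 returns [[(0, (18, 9))]]
= [[(0, (18, 9))]]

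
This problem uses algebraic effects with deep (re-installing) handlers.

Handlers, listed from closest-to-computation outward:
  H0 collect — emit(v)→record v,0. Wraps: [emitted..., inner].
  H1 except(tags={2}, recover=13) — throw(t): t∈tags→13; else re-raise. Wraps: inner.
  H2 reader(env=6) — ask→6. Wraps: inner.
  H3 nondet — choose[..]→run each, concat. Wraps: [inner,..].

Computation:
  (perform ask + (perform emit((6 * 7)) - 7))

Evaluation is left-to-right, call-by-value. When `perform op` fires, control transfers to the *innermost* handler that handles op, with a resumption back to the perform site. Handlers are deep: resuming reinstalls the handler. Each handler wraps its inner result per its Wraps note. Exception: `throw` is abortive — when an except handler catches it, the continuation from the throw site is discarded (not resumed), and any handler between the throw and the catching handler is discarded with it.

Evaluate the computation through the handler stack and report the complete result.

Step-by-step:
ask @ H2 ⇒ 6
emit(42) @ H0 ⇒ out+=42
H0 returns [42, -1]
H1 returns [42, -1]
H2 returns [42, -1]
H3 returns [[42, -1]]
= [[42, -1]]

Answer: [[42, -1]]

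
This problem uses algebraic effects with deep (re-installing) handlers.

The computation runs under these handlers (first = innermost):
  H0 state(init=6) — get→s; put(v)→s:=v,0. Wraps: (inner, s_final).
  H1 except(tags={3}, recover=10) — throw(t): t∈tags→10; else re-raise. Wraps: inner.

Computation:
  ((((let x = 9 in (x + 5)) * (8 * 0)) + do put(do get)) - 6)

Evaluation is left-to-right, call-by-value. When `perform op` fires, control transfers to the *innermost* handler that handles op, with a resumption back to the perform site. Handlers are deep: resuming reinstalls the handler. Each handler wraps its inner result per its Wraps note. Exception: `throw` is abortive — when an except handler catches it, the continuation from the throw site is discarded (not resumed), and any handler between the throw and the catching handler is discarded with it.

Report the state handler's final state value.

Answer: 6

Evaluation trace:
get @ H0 ⇒ 6
put(6) @ H0 ⇒ s:=6
H0 returns (-6, 6)
H1 returns (-6, 6)
= (-6, 6)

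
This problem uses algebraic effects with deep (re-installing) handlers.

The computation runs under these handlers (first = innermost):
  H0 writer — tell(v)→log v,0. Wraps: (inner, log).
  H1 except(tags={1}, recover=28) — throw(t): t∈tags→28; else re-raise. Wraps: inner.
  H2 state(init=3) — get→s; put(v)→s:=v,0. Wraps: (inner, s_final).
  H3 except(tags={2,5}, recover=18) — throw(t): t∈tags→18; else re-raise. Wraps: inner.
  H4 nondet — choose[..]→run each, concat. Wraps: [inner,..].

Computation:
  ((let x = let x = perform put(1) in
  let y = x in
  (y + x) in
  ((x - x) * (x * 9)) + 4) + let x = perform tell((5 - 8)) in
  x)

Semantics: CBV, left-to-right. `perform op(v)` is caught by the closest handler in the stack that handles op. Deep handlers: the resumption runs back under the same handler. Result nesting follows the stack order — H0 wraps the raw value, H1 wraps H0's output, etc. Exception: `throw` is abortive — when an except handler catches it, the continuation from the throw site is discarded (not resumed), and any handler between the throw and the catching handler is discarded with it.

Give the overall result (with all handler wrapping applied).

Working:
put(1) @ H2 ⇒ s:=1
tell(-3) @ H0 ⇒ log+=-3
H0 returns (4, (-3))
H1 returns (4, (-3))
H2 returns ((4, (-3)), 1)
H3 returns ((4, (-3)), 1)
H4 returns [((4, (-3)), 1)]
= [((4, (-3)), 1)]

Answer: [((4, (-3)), 1)]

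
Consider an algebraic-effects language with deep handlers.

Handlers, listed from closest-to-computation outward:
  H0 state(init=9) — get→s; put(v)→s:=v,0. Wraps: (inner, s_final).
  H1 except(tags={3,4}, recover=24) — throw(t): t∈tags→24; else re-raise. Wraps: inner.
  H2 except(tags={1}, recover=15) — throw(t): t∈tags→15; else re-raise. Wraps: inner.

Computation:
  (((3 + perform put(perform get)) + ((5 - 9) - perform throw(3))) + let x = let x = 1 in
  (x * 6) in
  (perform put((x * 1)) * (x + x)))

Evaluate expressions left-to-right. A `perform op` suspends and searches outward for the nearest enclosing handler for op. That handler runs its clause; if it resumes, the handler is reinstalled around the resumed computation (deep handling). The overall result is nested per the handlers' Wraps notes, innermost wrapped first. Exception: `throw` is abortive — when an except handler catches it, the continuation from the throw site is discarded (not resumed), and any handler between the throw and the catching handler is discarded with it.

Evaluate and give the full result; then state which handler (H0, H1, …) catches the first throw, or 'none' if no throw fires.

Answer: 24 ; first throw caught by: H1

Step-by-step:
get @ H0 ⇒ 9
put(9) @ H0 ⇒ s:=9
throw(3) @ H1 caught ⇒ 24
H2 returns 24
= 24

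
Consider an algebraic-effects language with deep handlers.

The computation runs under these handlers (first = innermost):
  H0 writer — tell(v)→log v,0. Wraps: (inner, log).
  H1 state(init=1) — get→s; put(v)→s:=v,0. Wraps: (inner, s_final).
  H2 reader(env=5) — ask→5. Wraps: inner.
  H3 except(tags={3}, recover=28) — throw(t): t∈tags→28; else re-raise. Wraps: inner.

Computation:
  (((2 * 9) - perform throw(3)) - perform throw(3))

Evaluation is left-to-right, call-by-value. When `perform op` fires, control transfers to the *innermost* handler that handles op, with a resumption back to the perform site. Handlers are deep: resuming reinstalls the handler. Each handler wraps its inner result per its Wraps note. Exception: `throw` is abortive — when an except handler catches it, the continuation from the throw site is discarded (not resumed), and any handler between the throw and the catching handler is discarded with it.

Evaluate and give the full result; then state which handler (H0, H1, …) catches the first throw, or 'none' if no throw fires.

Answer: 28 ; first throw caught by: H3

Evaluation trace:
throw(3) @ H3 caught ⇒ 28
= 28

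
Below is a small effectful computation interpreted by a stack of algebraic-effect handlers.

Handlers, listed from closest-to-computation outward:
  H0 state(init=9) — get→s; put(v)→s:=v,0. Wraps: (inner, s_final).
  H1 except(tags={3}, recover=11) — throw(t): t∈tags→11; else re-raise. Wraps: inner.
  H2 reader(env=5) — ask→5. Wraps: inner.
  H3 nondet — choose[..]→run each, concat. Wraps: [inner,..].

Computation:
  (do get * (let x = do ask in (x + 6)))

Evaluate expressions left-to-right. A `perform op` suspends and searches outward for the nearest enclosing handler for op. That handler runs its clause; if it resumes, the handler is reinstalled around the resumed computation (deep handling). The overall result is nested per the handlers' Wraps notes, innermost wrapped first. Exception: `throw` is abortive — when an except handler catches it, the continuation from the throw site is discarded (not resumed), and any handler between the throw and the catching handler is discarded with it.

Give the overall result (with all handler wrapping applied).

Answer: [(99, 9)]

Working:
get @ H0 ⇒ 9
ask @ H2 ⇒ 5
H0 returns (99, 9)
H1 returns (99, 9)
H2 returns (99, 9)
H3 returns [(99, 9)]
= [(99, 9)]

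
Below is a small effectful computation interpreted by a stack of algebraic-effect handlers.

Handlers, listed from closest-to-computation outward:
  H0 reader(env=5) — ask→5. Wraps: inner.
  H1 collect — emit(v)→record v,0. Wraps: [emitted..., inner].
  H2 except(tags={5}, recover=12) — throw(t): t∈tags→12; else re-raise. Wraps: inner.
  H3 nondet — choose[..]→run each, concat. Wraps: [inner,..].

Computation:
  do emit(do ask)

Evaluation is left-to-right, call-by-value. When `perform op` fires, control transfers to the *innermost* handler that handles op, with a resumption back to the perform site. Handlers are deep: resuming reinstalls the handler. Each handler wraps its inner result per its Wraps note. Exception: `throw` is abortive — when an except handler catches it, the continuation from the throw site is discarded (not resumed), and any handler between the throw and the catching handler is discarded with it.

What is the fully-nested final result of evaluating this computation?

Answer: [[5, 0]]

Working:
ask @ H0 ⇒ 5
emit(5) @ H1 ⇒ out+=5
H0 returns 0
H1 returns [5, 0]
H2 returns [5, 0]
H3 returns [[5, 0]]
= [[5, 0]]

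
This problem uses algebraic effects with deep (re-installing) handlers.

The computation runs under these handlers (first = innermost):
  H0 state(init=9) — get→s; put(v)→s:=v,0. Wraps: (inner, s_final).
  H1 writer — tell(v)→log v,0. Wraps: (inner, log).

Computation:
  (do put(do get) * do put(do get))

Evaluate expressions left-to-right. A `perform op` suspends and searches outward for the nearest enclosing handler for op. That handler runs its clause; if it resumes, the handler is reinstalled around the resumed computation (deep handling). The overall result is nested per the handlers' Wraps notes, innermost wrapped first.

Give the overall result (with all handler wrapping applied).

Working:
get @ H0 ⇒ 9
put(9) @ H0 ⇒ s:=9
get @ H0 ⇒ 9
put(9) @ H0 ⇒ s:=9
H0 returns (0, 9)
H1 returns ((0, 9), ())
= ((0, 9), ())

Answer: ((0, 9), ())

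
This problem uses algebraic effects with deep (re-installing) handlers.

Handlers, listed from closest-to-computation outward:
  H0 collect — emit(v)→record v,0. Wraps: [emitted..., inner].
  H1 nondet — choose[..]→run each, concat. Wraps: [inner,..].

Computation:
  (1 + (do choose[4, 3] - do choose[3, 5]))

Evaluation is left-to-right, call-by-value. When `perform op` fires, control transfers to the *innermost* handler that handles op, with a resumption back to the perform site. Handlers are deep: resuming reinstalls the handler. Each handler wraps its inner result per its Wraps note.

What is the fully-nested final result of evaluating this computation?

Step-by-step:
choose[4, 3] @ H1
  branch[0] choose=4:
    choose[3, 5] @ H1
      branch[0] choose=3:
        H0 returns [2]
        H1 returns [[2]]
      branch[1] choose=5:
        H0 returns [0]
        H1 returns [[0]]
  branch[1] choose=3:
    choose[3, 5] @ H1
      branch[0] choose=3:
        H0 returns [1]
        H1 returns [[1]]
      branch[1] choose=5:
        H0 returns [-1]
        H1 returns [[-1]]
= [[2], [0], [1], [-1]]

Answer: [[2], [0], [1], [-1]]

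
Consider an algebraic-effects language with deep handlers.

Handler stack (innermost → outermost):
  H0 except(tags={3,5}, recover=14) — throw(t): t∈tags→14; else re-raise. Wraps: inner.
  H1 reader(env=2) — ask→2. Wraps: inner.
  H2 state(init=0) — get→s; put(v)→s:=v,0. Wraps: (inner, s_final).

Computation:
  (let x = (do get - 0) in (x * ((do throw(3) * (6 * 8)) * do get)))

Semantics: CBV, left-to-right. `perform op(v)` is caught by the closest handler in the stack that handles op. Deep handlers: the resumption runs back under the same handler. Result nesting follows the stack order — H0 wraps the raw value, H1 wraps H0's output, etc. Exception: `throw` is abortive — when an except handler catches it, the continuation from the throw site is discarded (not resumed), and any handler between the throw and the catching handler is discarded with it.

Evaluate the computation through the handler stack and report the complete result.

Step-by-step:
get @ H2 ⇒ 0
throw(3) @ H0 caught ⇒ 14
H1 returns 14
H2 returns (14, 0)
= (14, 0)

Answer: (14, 0)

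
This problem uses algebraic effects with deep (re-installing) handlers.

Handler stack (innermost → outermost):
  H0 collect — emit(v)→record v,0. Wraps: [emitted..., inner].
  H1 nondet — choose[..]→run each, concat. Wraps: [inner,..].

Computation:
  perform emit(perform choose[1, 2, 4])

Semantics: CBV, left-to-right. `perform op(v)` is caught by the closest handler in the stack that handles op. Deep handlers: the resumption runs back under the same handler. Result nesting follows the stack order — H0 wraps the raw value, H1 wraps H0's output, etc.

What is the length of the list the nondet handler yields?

Answer: 3

Evaluation trace:
choose[1, 2, 4] @ H1
  branch[0] choose=1:
    emit(1) @ H0 ⇒ out+=1
    H0 returns [1, 0]
    H1 returns [[1, 0]]
  branch[1] choose=2:
    emit(2) @ H0 ⇒ out+=2
    H0 returns [2, 0]
    H1 returns [[2, 0]]
  branch[2] choose=4:
    emit(4) @ H0 ⇒ out+=4
    H0 returns [4, 0]
    H1 returns [[4, 0]]
= [[1, 0], [2, 0], [4, 0]]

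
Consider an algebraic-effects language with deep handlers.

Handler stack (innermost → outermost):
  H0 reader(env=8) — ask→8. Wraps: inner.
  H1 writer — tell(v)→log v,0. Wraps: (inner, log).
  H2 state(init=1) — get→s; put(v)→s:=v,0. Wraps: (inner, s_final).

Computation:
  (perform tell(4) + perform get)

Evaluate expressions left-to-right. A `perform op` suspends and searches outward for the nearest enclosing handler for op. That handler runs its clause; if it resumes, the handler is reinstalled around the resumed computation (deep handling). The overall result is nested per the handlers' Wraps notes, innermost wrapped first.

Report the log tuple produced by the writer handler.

Working:
tell(4) @ H1 ⇒ log+=4
get @ H2 ⇒ 1
H0 returns 1
H1 returns (1, (4))
H2 returns ((1, (4)), 1)
= ((1, (4)), 1)

Answer: (4)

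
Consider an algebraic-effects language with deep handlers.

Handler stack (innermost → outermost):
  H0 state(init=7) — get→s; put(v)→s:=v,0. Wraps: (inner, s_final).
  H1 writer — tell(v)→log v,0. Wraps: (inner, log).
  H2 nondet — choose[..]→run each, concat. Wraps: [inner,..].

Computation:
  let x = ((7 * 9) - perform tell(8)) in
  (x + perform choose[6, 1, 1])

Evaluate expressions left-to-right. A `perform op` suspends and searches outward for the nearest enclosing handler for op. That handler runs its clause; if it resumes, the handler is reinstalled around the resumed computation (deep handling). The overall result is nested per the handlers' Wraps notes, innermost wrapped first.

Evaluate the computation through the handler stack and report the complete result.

Answer: [((69, 7), (8)), ((64, 7), (8)), ((64, 7), (8))]

Evaluation trace:
tell(8) @ H1 ⇒ log+=8
choose[6, 1, 1] @ H2
  branch[0] choose=6:
    H0 returns (69, 7)
    H1 returns ((69, 7), (8))
    H2 returns [((69, 7), (8))]
  branch[1] choose=1:
    H0 returns (64, 7)
    H1 returns ((64, 7), (8))
    H2 returns [((64, 7), (8))]
  branch[2] choose=1:
    H0 returns (64, 7)
    H1 returns ((64, 7), (8))
    H2 returns [((64, 7), (8))]
= [((69, 7), (8)), ((64, 7), (8)), ((64, 7), (8))]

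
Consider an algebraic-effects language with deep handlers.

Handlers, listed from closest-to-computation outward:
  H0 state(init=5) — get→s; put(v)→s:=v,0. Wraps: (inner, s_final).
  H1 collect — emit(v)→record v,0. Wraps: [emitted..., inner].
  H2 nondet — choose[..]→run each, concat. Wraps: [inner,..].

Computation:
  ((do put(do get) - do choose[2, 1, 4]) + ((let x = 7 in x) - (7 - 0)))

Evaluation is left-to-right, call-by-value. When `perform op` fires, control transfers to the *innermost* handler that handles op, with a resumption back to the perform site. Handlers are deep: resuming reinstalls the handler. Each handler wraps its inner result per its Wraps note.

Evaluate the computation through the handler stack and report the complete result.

Working:
get @ H0 ⇒ 5
put(5) @ H0 ⇒ s:=5
choose[2, 1, 4] @ H2
  branch[0] choose=2:
    H0 returns (-2, 5)
    H1 returns [(-2, 5)]
    H2 returns [[(-2, 5)]]
  branch[1] choose=1:
    H0 returns (-1, 5)
    H1 returns [(-1, 5)]
    H2 returns [[(-1, 5)]]
  branch[2] choose=4:
    H0 returns (-4, 5)
    H1 returns [(-4, 5)]
    H2 returns [[(-4, 5)]]
= [[(-2, 5)], [(-1, 5)], [(-4, 5)]]

Answer: [[(-2, 5)], [(-1, 5)], [(-4, 5)]]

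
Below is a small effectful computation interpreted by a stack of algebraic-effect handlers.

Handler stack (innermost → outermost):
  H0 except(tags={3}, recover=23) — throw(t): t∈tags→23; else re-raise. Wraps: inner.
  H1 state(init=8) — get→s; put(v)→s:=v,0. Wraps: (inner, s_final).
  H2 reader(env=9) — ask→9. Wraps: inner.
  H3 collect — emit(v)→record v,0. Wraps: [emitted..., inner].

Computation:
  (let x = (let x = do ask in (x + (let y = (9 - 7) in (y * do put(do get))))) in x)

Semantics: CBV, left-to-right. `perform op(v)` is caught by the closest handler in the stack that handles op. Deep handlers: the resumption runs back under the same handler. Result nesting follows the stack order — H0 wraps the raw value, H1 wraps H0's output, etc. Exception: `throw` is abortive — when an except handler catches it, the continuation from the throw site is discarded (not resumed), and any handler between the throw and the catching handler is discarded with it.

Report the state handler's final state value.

Answer: 8

Evaluation trace:
ask @ H2 ⇒ 9
get @ H1 ⇒ 8
put(8) @ H1 ⇒ s:=8
H0 returns 9
H1 returns (9, 8)
H2 returns (9, 8)
H3 returns [(9, 8)]
= [(9, 8)]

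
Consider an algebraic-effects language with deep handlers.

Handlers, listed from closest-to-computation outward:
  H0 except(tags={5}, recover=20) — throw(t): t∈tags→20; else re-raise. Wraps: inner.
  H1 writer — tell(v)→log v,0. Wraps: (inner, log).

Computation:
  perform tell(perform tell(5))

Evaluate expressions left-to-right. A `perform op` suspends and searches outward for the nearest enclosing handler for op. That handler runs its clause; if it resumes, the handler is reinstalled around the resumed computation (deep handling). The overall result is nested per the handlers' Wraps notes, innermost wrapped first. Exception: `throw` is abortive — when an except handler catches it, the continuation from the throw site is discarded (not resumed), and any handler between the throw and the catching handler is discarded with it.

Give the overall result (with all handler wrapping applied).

Step-by-step:
tell(5) @ H1 ⇒ log+=5
tell(0) @ H1 ⇒ log+=0
H0 returns 0
H1 returns (0, (5, 0))
= (0, (5, 0))

Answer: (0, (5, 0))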